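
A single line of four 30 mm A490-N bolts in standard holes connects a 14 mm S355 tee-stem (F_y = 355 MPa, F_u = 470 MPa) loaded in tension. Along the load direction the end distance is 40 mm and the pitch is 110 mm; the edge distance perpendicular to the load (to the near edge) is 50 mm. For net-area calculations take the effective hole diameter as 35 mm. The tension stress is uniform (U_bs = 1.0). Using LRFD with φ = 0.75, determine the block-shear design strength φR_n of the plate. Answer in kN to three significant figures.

Shear plane L_v = 40 + 3·110 = 370 mm; A_gv = 370 × 14 = 5180 mm².
A_nv = (370 − 3.5·35) × 14 = 3465 mm².
A_nt = (50 − 0.5·35) × 14 = 455 mm².
0.6 F_u A_nv = 977.1 kN; 0.6 F_y A_gv = 1103 kN → shear rupture governs the shear term.
R_n = 977.1 + 1.0 × 470 × 455 / 1000 = 1191 kN.
Design strength φR_n = 0.75 × 1191 = 893 kN.

893 kN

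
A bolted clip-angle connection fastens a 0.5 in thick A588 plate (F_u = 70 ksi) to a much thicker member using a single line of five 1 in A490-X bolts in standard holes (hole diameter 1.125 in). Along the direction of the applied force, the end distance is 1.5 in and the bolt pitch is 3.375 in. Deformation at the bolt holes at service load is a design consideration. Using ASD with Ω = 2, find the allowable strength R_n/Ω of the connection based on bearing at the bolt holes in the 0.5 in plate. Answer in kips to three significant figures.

Per bolt r_n = 1.2 l_c t F_u ≤ 2.4 d t F_u; upper limit = 2.4 × 1 × 0.5 × 70 = 84 kips.
Edge bolt: l_c = 1.5 − 1.125/2 = 0.9375 in → 1.2 × 0.9375 × 0.5 × 70 = 39.38 → r_n = 39.38 kips.
Interior bolts: l_c = 3.375 − 1.125 = 2.25 in → 1.2 × 2.25 × 0.5 × 70 = 94.5 → r_n = 84 kips.
R_n = 1 × 39.38 + 4 × 84 = 375.4 kips.
Allowable strength R_n/Ω = 375.4 / 2 = 188 kips.

188 kips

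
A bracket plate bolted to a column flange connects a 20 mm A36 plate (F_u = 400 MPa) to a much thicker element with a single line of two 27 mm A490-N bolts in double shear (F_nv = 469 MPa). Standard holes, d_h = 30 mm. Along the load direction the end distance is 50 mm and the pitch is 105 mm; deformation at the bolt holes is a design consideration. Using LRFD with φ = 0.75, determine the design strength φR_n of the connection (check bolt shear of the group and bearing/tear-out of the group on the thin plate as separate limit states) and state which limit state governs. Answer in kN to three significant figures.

Bolt shear: A_b = π·27²/4 = 572.6 mm²; R_n = 469 × 572.6 × 2 × 2 / 1000 = 1074 kN → 0.75 × 1074 = 806 kN.
Bearing (1.2 l_c t F_u ≤ 2.4 d t F_u): upper limit = 2.4·27·20·400 / 1000 = 518.4 kN.
  Edge l_c = 50 − 30/2 = 35 → r_n = 336 kN; interior l_c = 105 − 30 = 75 → r_n = 518.4 kN.
  R_n,bearing = 1·336 + 1·518.4 = 854.4 kN → 0.75 × 854.4 = 641 kN.
Bearing governs: 641 kN.

641 kN (bearing governs)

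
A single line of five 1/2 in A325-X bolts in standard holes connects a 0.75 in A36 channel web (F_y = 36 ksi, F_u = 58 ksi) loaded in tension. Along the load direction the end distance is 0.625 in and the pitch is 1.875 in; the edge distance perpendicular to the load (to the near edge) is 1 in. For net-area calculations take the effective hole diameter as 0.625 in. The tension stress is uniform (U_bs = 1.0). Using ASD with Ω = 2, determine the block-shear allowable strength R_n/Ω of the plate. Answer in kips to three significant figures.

80.8 kips

Shear plane L_v = 0.625 + 4·1.875 = 8.125 in; A_gv = 8.125 × 0.75 = 6.094 in².
A_nv = (8.125 − 4.5·0.625) × 0.75 = 3.984 in².
A_nt = (1 − 0.5·0.625) × 0.75 = 0.5156 in².
0.6 F_u A_nv = 138.7 kips; 0.6 F_y A_gv = 131.6 kips → shear yielding governs the shear term.
R_n = 131.6 + 1.0 × 58 × 0.5156 = 161.5 kips.
Allowable strength R_n/Ω = 161.5 / 2 = 80.8 kips.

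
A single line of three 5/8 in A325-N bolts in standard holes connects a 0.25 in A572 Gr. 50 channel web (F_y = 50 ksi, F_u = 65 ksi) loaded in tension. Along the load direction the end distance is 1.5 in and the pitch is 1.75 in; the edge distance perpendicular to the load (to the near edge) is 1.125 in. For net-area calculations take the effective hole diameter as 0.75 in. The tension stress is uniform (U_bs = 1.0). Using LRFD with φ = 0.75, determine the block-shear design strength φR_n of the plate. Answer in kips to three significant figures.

32 kips

Shear plane L_v = 1.5 + 2·1.75 = 5 in; A_gv = 5 × 0.25 = 1.25 in².
A_nv = (5 − 2.5·0.75) × 0.25 = 0.7812 in².
A_nt = (1.125 − 0.5·0.75) × 0.25 = 0.1875 in².
0.6 F_u A_nv = 30.47 kips; 0.6 F_y A_gv = 37.5 kips → shear rupture governs the shear term.
R_n = 30.47 + 1.0 × 65 × 0.1875 = 42.66 kips.
Design strength φR_n = 0.75 × 42.66 = 32 kips.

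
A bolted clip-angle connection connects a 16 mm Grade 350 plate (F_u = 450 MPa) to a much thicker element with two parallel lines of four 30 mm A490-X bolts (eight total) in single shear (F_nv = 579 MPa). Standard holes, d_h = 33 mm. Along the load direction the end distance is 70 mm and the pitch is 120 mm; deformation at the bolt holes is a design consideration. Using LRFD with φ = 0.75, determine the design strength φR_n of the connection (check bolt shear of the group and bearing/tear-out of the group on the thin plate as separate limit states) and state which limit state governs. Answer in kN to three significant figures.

2460 kN (bolt shear governs)

Bolt shear: A_b = π·30²/4 = 706.9 mm²; R_n = 579 × 706.9 × 8 × 1 / 1000 = 3274 kN → 0.75 × 3274 = 2460 kN.
Bearing (1.2 l_c t F_u ≤ 2.4 d t F_u): upper limit = 2.4·30·16·450 / 1000 = 518.4 kN.
  Edge l_c = 70 − 33/2 = 53.5 → r_n = 462.2 kN; interior l_c = 120 − 33 = 87 → r_n = 518.4 kN.
  R_n,bearing = 2·462.2 + 6·518.4 = 4035 kN → 0.75 × 4035 = 3030 kN.
Bolt shear governs: 2460 kN.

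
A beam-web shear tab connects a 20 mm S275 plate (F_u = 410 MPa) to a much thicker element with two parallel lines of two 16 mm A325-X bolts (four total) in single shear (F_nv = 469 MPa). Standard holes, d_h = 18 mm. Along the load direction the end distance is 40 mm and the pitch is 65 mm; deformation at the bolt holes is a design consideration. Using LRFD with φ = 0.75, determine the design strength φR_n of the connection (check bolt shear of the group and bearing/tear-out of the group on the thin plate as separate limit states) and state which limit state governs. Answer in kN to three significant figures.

Bolt shear: A_b = π·16²/4 = 201.1 mm²; R_n = 469 × 201.1 × 4 × 1 / 1000 = 377.2 kN → 0.75 × 377.2 = 283 kN.
Bearing (1.2 l_c t F_u ≤ 2.4 d t F_u): upper limit = 2.4·16·20·410 / 1000 = 314.9 kN.
  Edge l_c = 40 − 18/2 = 31 → r_n = 305 kN; interior l_c = 65 − 18 = 47 → r_n = 314.9 kN.
  R_n,bearing = 2·305 + 2·314.9 = 1240 kN → 0.75 × 1240 = 930 kN.
Bolt shear governs: 283 kN.

283 kN (bolt shear governs)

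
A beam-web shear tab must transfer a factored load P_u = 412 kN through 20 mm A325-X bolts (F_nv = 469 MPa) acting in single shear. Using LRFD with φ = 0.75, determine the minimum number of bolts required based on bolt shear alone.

4 bolts

A_b = π·20²/4 = 314.2 mm².
Per-bolt design strength φR_n = 0.75 × 469 × 314.2 × 1 / 1000 = 110.5 kN.
n ≥ 412 / 110.5 = 3.728 → use 4 bolts.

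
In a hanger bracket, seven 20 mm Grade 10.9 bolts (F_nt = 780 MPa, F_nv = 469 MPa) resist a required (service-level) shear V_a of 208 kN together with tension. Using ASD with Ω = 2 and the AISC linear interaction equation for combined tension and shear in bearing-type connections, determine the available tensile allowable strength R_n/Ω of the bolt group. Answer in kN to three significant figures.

769 kN

A_b = π·20²/4 = 314.2 mm²; f_rv = 208 × 1000 / (7 × 314.2) = 94.58 MPa.
F'_nt = 1.3 F_nt − (Ω F_nt / F_nv) f_rv = 1.3·780 − (2·780/469)·94.58 = 699.4 MPa, capped at F_nt → F'_nt = 699.4 MPa.
R_n = F'_nt · A_b · n = 699.4 × 314.2 × 7 / 1000 = 1538 kN.
Allowable strength R_n/Ω = 1538 / 2 = 769 kN.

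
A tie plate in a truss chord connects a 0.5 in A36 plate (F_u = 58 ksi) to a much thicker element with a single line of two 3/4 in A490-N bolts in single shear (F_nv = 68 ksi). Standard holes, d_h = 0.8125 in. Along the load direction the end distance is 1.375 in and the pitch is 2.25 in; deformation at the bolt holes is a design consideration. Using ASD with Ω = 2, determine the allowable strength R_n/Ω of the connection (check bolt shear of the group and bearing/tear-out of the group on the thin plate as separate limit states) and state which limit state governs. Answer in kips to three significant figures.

30 kips (bolt shear governs)

Bolt shear: A_b = π·0.75²/4 = 0.4418 in²; R_n = 68 × 0.4418 × 2 × 1 = 60.08 kips → 60.08 / 2 = 30 kips.
Bearing (1.2 l_c t F_u ≤ 2.4 d t F_u): upper limit = 2.4·0.75·0.5·58 = 52.2 kips.
  Edge l_c = 1.375 − 0.8125/2 = 0.9688 → r_n = 33.71 kips; interior l_c = 2.25 − 0.8125 = 1.438 → r_n = 50.02 kips.
  R_n,bearing = 1·33.71 + 1·50.02 = 83.74 kips → 83.74 / 2 = 41.9 kips.
Bolt shear governs: 30 kips.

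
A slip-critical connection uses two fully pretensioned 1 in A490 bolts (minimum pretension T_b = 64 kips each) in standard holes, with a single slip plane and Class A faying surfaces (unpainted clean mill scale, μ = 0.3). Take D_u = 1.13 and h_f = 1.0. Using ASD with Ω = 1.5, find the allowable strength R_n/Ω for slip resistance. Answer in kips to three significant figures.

28.9 kips

R_n = μ · D_u · h_f · T_b · n_s · n_b = 0.3 × 1.13 × 1.0 × 64 × 1 × 2 = 43.39 kips.
Allowable strength R_n/Ω = 43.39 / 1.5 = 28.9 kips.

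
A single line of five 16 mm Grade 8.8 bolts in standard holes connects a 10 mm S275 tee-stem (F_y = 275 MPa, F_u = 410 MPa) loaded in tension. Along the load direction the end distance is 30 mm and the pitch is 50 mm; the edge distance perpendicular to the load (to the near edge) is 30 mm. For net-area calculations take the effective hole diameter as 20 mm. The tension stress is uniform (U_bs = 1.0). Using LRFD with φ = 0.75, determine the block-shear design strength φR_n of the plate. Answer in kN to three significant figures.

320 kN

Shear plane L_v = 30 + 4·50 = 230 mm; A_gv = 230 × 10 = 2300 mm².
A_nv = (230 − 4.5·20) × 10 = 1400 mm².
A_nt = (30 − 0.5·20) × 10 = 200 mm².
0.6 F_u A_nv = 344.4 kN; 0.6 F_y A_gv = 379.5 kN → shear rupture governs the shear term.
R_n = 344.4 + 1.0 × 410 × 200 / 1000 = 426.4 kN.
Design strength φR_n = 0.75 × 426.4 = 320 kN.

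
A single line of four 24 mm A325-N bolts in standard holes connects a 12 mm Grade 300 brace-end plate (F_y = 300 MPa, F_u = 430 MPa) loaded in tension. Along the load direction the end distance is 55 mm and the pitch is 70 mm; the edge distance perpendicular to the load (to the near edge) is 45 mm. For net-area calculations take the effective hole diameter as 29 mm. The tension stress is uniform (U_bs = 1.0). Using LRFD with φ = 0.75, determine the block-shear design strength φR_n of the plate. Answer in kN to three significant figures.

498 kN

Shear plane L_v = 55 + 3·70 = 265 mm; A_gv = 265 × 12 = 3180 mm².
A_nv = (265 − 3.5·29) × 12 = 1962 mm².
A_nt = (45 − 0.5·29) × 12 = 366 mm².
0.6 F_u A_nv = 506.2 kN; 0.6 F_y A_gv = 572.4 kN → shear rupture governs the shear term.
R_n = 506.2 + 1.0 × 430 × 366 / 1000 = 663.6 kN.
Design strength φR_n = 0.75 × 663.6 = 498 kN.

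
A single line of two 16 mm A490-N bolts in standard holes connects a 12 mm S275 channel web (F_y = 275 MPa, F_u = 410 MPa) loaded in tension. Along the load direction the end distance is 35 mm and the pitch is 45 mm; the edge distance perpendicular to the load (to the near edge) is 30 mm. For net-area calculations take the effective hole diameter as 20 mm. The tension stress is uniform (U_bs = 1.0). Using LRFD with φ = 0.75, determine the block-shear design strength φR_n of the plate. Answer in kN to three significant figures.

Shear plane L_v = 35 + 1·45 = 80 mm; A_gv = 80 × 12 = 960 mm².
A_nv = (80 − 1.5·20) × 12 = 600 mm².
A_nt = (30 − 0.5·20) × 12 = 240 mm².
0.6 F_u A_nv = 147.6 kN; 0.6 F_y A_gv = 158.4 kN → shear rupture governs the shear term.
R_n = 147.6 + 1.0 × 410 × 240 / 1000 = 246 kN.
Design strength φR_n = 0.75 × 246 = 184 kN.

184 kN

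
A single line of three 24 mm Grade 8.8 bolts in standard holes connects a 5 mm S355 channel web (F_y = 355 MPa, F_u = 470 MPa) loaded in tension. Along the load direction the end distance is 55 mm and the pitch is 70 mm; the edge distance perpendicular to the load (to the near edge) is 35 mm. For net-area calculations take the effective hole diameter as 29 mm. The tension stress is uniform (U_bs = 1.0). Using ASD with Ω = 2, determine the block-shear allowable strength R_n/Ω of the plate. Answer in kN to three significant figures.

110 kN

Shear plane L_v = 55 + 2·70 = 195 mm; A_gv = 195 × 5 = 975 mm².
A_nv = (195 − 2.5·29) × 5 = 612.5 mm².
A_nt = (35 − 0.5·29) × 5 = 102.5 mm².
0.6 F_u A_nv = 172.7 kN; 0.6 F_y A_gv = 207.7 kN → shear rupture governs the shear term.
R_n = 172.7 + 1.0 × 470 × 102.5 / 1000 = 220.9 kN.
Allowable strength R_n/Ω = 220.9 / 2 = 110 kN.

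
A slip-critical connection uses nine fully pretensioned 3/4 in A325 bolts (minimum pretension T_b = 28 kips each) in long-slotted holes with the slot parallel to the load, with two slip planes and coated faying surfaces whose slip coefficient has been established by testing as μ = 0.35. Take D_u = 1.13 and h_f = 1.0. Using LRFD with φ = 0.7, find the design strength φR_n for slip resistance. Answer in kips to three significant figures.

140 kips

R_n = μ · D_u · h_f · T_b · n_s · n_b = 0.35 × 1.13 × 1.0 × 28 × 2 × 9 = 199.3 kips.
Design strength φR_n = 0.7 × 199.3 = 140 kips.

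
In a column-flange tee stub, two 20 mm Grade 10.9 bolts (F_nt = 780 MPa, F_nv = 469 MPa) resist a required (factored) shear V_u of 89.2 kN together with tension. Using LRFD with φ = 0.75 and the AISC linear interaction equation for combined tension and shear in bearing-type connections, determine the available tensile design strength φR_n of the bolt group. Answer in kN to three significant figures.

A_b = π·20²/4 = 314.2 mm²; f_rv = 89.2 × 1000 / (2 × 314.2) = 142 MPa.
F'_nt = 1.3 F_nt − (F_nt / φF_nv) f_rv = 1.3·780 − (780/(0.75·469))·142 = 699.2 MPa, capped at F_nt → F'_nt = 699.2 MPa.
R_n = F'_nt · A_b · n = 699.2 × 314.2 × 2 / 1000 = 439.3 kN.
Design strength φR_n = 0.75 × 439.3 = 329 kN.

329 kN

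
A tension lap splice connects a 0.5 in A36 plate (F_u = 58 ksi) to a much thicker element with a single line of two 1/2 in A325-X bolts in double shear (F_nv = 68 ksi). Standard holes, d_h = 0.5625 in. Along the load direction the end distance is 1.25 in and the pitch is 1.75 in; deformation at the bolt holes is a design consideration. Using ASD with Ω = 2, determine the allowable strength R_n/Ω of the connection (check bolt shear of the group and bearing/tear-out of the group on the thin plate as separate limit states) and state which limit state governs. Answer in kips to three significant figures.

Bolt shear: A_b = π·0.5²/4 = 0.1963 in²; R_n = 68 × 0.1963 × 2 × 2 = 53.41 kips → 53.41 / 2 = 26.7 kips.
Bearing (1.2 l_c t F_u ≤ 2.4 d t F_u): upper limit = 2.4·0.5·0.5·58 = 34.8 kips.
  Edge l_c = 1.25 − 0.5625/2 = 0.9688 → r_n = 33.71 kips; interior l_c = 1.75 − 0.5625 = 1.188 → r_n = 34.8 kips.
  R_n,bearing = 1·33.71 + 1·34.8 = 68.51 kips → 68.51 / 2 = 34.3 kips.
Bolt shear governs: 26.7 kips.

26.7 kips (bolt shear governs)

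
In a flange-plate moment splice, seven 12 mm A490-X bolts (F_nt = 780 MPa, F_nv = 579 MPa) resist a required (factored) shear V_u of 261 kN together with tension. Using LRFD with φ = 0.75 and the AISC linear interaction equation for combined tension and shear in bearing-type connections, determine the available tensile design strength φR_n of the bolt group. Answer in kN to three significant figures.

250 kN

A_b = π·12²/4 = 113.1 mm²; f_rv = 261 × 1000 / (7 × 113.1) = 329.7 MPa.
F'_nt = 1.3 F_nt − (F_nt / φF_nv) f_rv = 1.3·780 − (780/(0.75·579))·329.7 = 421.8 MPa, capped at F_nt → F'_nt = 421.8 MPa.
R_n = F'_nt · A_b · n = 421.8 × 113.1 × 7 / 1000 = 334 kN.
Design strength φR_n = 0.75 × 334 = 250 kN.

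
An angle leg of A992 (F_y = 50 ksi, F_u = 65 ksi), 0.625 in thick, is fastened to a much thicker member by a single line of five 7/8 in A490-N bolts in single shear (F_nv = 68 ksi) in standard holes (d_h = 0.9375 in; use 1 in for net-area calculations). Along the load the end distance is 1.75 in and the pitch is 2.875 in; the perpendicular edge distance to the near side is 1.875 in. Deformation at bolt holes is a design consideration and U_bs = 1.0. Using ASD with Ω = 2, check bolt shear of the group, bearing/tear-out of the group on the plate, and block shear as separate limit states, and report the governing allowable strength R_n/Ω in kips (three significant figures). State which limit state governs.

Bolt shear: A_b = π·0.875²/4 = 0.6013 in²; R_n = 68 × 0.6013 × 5 × 1 = 204.4 kips → 204.4 / 2 = 102 kips.
Bearing: edge l_c = 1.281, r_n = 62.46 kips; interior l_c = 1.938, r_n = 85.31 kips; R_n = 62.46 + 4·85.31 = 403.7 kips → 202 kips.
Block shear: A_gv = 8.281, A_nv = 5.469, A_nt = 0.8594 in²; R_n = min(0.6F_uA_nv, 0.6F_yA_gv) + U_bs·F_u·A_nt = 269.1 kips → 135 kips.
Bolt shear governs: 102 kips.

102 kips (bolt shear governs)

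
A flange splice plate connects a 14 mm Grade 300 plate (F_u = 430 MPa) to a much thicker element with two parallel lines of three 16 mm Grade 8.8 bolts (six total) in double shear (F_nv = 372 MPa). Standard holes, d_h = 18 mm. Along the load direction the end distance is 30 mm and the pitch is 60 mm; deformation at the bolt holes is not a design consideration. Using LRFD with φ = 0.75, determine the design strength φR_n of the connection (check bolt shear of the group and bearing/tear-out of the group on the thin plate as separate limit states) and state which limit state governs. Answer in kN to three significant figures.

Bolt shear: A_b = π·16²/4 = 201.1 mm²; R_n = 372 × 201.1 × 6 × 2 / 1000 = 897.5 kN → 0.75 × 897.5 = 673 kN.
Bearing (1.5 l_c t F_u ≤ 3.0 d t F_u): upper limit = 3.0·16·14·430 / 1000 = 289 kN.
  Edge l_c = 30 − 18/2 = 21 → r_n = 189.6 kN; interior l_c = 60 − 18 = 42 → r_n = 289 kN.
  R_n,bearing = 2·189.6 + 4·289 = 1535 kN → 0.75 × 1535 = 1150 kN.
Bolt shear governs: 673 kN.

673 kN (bolt shear governs)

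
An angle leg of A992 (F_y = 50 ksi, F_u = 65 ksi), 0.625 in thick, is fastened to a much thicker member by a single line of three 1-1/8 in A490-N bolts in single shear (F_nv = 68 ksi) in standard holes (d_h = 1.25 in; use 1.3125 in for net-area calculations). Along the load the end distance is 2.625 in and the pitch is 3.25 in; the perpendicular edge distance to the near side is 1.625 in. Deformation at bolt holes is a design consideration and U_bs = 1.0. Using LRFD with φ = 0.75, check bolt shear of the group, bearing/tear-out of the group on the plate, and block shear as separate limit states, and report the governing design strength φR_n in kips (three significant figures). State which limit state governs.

136 kips (block shear governs)

Bolt shear: A_b = π·1.125²/4 = 0.994 in²; R_n = 68 × 0.994 × 3 × 1 = 202.8 kips → 0.75 × 202.8 = 152 kips.
Bearing: edge l_c = 2, r_n = 97.5 kips; interior l_c = 2, r_n = 97.5 kips; R_n = 97.5 + 2·97.5 = 292.5 kips → 219 kips.
Block shear: A_gv = 5.703, A_nv = 3.652, A_nt = 0.6055 in²; R_n = min(0.6F_uA_nv, 0.6F_yA_gv) + U_bs·F_u·A_nt = 181.8 kips → 136 kips.
Block shear governs: 136 kips.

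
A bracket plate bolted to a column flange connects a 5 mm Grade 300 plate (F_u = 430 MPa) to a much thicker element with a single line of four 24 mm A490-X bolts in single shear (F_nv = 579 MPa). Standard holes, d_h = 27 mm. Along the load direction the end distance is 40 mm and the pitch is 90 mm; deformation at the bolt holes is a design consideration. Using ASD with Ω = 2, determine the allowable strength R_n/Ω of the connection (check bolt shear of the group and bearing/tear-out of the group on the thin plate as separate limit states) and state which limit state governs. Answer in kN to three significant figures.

Bolt shear: A_b = π·24²/4 = 452.4 mm²; R_n = 579 × 452.4 × 4 × 1 / 1000 = 1048 kN → 1048 / 2 = 524 kN.
Bearing (1.2 l_c t F_u ≤ 2.4 d t F_u): upper limit = 2.4·24·5·430 / 1000 = 123.8 kN.
  Edge l_c = 40 − 27/2 = 26.5 → r_n = 68.37 kN; interior l_c = 90 − 27 = 63 → r_n = 123.8 kN.
  R_n,bearing = 1·68.37 + 3·123.8 = 439.9 kN → 439.9 / 2 = 220 kN.
Bearing governs: 220 kN.

220 kN (bearing governs)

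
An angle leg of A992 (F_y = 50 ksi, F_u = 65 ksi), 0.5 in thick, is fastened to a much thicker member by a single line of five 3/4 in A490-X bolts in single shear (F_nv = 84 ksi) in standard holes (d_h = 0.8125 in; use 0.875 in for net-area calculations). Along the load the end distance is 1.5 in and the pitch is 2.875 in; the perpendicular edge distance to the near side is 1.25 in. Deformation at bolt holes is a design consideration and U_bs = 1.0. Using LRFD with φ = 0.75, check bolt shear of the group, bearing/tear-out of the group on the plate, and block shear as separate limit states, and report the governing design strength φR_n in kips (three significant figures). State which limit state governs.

Bolt shear: A_b = π·0.75²/4 = 0.4418 in²; R_n = 84 × 0.4418 × 5 × 1 = 185.6 kips → 0.75 × 185.6 = 139 kips.
Bearing: edge l_c = 1.094, r_n = 42.66 kips; interior l_c = 2.062, r_n = 58.5 kips; R_n = 42.66 + 4·58.5 = 276.7 kips → 207 kips.
Block shear: A_gv = 6.5, A_nv = 4.531, A_nt = 0.4062 in²; R_n = min(0.6F_uA_nv, 0.6F_yA_gv) + U_bs·F_u·A_nt = 203.1 kips → 152 kips.
Bolt shear governs: 139 kips.

139 kips (bolt shear governs)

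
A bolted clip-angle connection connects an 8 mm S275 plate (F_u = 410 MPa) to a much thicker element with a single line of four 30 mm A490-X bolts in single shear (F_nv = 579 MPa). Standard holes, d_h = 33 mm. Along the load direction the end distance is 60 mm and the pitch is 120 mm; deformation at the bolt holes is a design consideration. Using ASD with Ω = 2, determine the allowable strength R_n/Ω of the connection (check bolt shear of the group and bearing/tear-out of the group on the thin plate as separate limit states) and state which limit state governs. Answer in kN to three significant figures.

440 kN (bearing governs)

Bolt shear: A_b = π·30²/4 = 706.9 mm²; R_n = 579 × 706.9 × 4 × 1 / 1000 = 1637 kN → 1637 / 2 = 819 kN.
Bearing (1.2 l_c t F_u ≤ 2.4 d t F_u): upper limit = 2.4·30·8·410 / 1000 = 236.2 kN.
  Edge l_c = 60 − 33/2 = 43.5 → r_n = 171.2 kN; interior l_c = 120 − 33 = 87 → r_n = 236.2 kN.
  R_n,bearing = 1·171.2 + 3·236.2 = 879.7 kN → 879.7 / 2 = 440 kN.
Bearing governs: 440 kN.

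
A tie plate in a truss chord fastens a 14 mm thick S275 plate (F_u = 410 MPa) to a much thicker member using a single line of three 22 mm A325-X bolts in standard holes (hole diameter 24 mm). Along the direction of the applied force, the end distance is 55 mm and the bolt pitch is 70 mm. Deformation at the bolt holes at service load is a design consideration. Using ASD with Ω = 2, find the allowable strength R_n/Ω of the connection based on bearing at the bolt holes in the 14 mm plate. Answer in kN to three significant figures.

Per bolt r_n = 1.2 l_c t F_u ≤ 2.4 d t F_u; upper limit = 2.4 × 22 × 14 × 410 / 1000 = 303.1 kN.
Edge bolt: l_c = 55 − 24/2 = 43 mm → 1.2 × 43 × 14 × 410 / 1000 = 296.2 → r_n = 296.2 kN.
Interior bolts: l_c = 70 − 24 = 46 mm → 1.2 × 46 × 14 × 410 / 1000 = 316.8 → r_n = 303.1 kN.
R_n = 1 × 296.2 + 2 × 303.1 = 902.3 kN.
Allowable strength R_n/Ω = 902.3 / 2 = 451 kN.

451 kN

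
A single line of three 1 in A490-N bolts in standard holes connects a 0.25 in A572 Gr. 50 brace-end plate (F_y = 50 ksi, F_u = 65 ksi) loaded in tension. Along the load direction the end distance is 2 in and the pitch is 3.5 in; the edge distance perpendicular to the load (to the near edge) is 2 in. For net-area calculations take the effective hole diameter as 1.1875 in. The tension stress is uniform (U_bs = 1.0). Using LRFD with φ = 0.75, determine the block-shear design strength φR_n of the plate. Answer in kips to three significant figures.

61.2 kips

Shear plane L_v = 2 + 2·3.5 = 9 in; A_gv = 9 × 0.25 = 2.25 in².
A_nv = (9 − 2.5·1.1875) × 0.25 = 1.508 in².
A_nt = (2 − 0.5·1.1875) × 0.25 = 0.3516 in².
0.6 F_u A_nv = 58.8 kips; 0.6 F_y A_gv = 67.5 kips → shear rupture governs the shear term.
R_n = 58.8 + 1.0 × 65 × 0.3516 = 81.66 kips.
Design strength φR_n = 0.75 × 81.66 = 61.2 kips.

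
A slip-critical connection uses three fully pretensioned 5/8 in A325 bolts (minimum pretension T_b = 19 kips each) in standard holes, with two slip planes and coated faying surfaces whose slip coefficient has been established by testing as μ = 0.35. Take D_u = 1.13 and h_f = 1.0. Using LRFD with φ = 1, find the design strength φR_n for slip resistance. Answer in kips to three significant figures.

R_n = μ · D_u · h_f · T_b · n_s · n_b = 0.35 × 1.13 × 1.0 × 19 × 2 × 3 = 45.09 kips.
Design strength φR_n = 1 × 45.09 = 45.1 kips.

45.1 kips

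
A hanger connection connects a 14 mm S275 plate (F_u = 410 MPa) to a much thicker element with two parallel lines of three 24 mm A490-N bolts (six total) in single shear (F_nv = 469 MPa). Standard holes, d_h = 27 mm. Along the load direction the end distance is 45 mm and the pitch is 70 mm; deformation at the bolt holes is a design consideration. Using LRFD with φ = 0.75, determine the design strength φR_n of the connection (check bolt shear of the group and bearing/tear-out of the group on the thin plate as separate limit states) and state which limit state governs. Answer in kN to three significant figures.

955 kN (bolt shear governs)

Bolt shear: A_b = π·24²/4 = 452.4 mm²; R_n = 469 × 452.4 × 6 × 1 / 1000 = 1273 kN → 0.75 × 1273 = 955 kN.
Bearing (1.2 l_c t F_u ≤ 2.4 d t F_u): upper limit = 2.4·24·14·410 / 1000 = 330.6 kN.
  Edge l_c = 45 − 27/2 = 31.5 → r_n = 217 kN; interior l_c = 70 − 27 = 43 → r_n = 296.2 kN.
  R_n,bearing = 2·217 + 4·296.2 = 1619 kN → 0.75 × 1619 = 1210 kN.
Bolt shear governs: 955 kN.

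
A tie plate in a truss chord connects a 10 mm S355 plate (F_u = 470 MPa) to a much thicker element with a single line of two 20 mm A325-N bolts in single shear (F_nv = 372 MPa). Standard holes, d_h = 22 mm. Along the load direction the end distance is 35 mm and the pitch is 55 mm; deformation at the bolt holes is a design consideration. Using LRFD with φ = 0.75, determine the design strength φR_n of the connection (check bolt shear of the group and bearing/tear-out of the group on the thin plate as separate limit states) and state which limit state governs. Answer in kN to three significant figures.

175 kN (bolt shear governs)

Bolt shear: A_b = π·20²/4 = 314.2 mm²; R_n = 372 × 314.2 × 2 × 1 / 1000 = 233.7 kN → 0.75 × 233.7 = 175 kN.
Bearing (1.2 l_c t F_u ≤ 2.4 d t F_u): upper limit = 2.4·20·10·470 / 1000 = 225.6 kN.
  Edge l_c = 35 − 22/2 = 24 → r_n = 135.4 kN; interior l_c = 55 − 22 = 33 → r_n = 186.1 kN.
  R_n,bearing = 1·135.4 + 1·186.1 = 321.5 kN → 0.75 × 321.5 = 241 kN.
Bolt shear governs: 175 kN.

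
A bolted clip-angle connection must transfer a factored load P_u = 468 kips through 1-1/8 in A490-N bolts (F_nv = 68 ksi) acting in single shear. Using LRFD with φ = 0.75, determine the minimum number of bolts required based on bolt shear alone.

10 bolts

A_b = π·1.125²/4 = 0.994 in².
Per-bolt design strength φR_n = 0.75 × 68 × 0.994 × 1 = 50.69 kips.
n ≥ 468 / 50.69 = 9.232 → use 10 bolts.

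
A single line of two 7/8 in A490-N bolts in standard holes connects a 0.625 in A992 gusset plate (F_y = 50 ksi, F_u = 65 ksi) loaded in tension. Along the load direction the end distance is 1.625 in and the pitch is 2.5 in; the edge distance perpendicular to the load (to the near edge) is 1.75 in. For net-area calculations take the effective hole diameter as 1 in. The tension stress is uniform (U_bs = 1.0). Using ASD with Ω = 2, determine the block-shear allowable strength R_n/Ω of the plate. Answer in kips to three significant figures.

57.4 kips

Shear plane L_v = 1.625 + 1·2.5 = 4.125 in; A_gv = 4.125 × 0.625 = 2.578 in².
A_nv = (4.125 − 1.5·1) × 0.625 = 1.641 in².
A_nt = (1.75 − 0.5·1) × 0.625 = 0.7812 in².
0.6 F_u A_nv = 63.98 kips; 0.6 F_y A_gv = 77.34 kips → shear rupture governs the shear term.
R_n = 63.98 + 1.0 × 65 × 0.7812 = 114.8 kips.
Allowable strength R_n/Ω = 114.8 / 2 = 57.4 kips.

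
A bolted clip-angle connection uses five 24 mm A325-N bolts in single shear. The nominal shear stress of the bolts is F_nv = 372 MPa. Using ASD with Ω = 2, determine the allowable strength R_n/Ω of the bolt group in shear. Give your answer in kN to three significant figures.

A_b = π × 24² / 4 = 452.4 mm².
R_n = F_nv · A_b · n · n_s = 372 × 452.4 × 5 × 1 / 1000 = 841.4 kN.
Allowable strength R_n/Ω = 841.4 / 2 = 421 kN.

421 kN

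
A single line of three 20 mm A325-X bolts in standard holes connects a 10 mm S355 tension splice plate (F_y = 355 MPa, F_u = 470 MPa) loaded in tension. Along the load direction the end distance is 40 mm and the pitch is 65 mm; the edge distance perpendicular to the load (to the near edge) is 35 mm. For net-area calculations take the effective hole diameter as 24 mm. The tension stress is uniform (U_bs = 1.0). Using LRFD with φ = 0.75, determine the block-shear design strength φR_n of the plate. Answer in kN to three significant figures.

Shear plane L_v = 40 + 2·65 = 170 mm; A_gv = 170 × 10 = 1700 mm².
A_nv = (170 − 2.5·24) × 10 = 1100 mm².
A_nt = (35 − 0.5·24) × 10 = 230 mm².
0.6 F_u A_nv = 310.2 kN; 0.6 F_y A_gv = 362.1 kN → shear rupture governs the shear term.
R_n = 310.2 + 1.0 × 470 × 230 / 1000 = 418.3 kN.
Design strength φR_n = 0.75 × 418.3 = 314 kN.

314 kN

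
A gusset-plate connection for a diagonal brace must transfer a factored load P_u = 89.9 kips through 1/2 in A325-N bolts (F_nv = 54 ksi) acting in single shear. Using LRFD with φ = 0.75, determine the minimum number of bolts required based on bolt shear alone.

A_b = π·0.5²/4 = 0.1963 in².
Per-bolt design strength φR_n = 0.75 × 54 × 0.1963 × 1 = 7.952 kips.
n ≥ 89.9 / 7.952 = 11.31 → use 12 bolts.

12 bolts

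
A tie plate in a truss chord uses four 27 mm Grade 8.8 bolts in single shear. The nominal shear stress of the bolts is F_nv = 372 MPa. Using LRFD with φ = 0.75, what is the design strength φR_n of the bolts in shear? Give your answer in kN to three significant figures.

A_b = π × 27² / 4 = 572.6 mm².
R_n = F_nv · A_b · n · n_s = 372 × 572.6 × 4 × 1 / 1000 = 852 kN.
Design strength φR_n = 0.75 × 852 = 639 kN.

639 kN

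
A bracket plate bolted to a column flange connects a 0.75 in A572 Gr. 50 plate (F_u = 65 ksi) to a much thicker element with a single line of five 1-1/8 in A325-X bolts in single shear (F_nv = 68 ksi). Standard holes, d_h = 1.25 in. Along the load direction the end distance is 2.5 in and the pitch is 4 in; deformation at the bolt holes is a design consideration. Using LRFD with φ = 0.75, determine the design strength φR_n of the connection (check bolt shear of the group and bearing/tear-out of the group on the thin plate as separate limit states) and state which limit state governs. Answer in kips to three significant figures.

Bolt shear: A_b = π·1.125²/4 = 0.994 in²; R_n = 68 × 0.994 × 5 × 1 = 338 kips → 0.75 × 338 = 253 kips.
Bearing (1.2 l_c t F_u ≤ 2.4 d t F_u): upper limit = 2.4·1.125·0.75·65 = 131.6 kips.
  Edge l_c = 2.5 − 1.25/2 = 1.875 → r_n = 109.7 kips; interior l_c = 4 − 1.25 = 2.75 → r_n = 131.6 kips.
  R_n,bearing = 1·109.7 + 4·131.6 = 636.2 kips → 0.75 × 636.2 = 477 kips.
Bolt shear governs: 253 kips.

253 kips (bolt shear governs)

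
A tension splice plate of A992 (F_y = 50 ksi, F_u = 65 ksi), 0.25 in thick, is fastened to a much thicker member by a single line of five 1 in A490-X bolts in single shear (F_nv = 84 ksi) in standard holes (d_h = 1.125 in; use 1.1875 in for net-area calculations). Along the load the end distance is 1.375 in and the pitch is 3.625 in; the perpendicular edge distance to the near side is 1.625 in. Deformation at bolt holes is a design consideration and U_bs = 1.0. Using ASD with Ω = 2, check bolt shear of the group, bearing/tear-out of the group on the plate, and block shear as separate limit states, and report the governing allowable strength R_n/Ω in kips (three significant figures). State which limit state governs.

Bolt shear: A_b = π·1²/4 = 0.7854 in²; R_n = 84 × 0.7854 × 5 × 1 = 329.9 kips → 329.9 / 2 = 165 kips.
Bearing: edge l_c = 0.8125, r_n = 15.84 kips; interior l_c = 2.5, r_n = 39 kips; R_n = 15.84 + 4·39 = 171.8 kips → 85.9 kips.
Block shear: A_gv = 3.969, A_nv = 2.633, A_nt = 0.2578 in²; R_n = min(0.6F_uA_nv, 0.6F_yA_gv) + U_bs·F_u·A_nt = 119.4 kips → 59.7 kips.
Block shear governs: 59.7 kips.

59.7 kips (block shear governs)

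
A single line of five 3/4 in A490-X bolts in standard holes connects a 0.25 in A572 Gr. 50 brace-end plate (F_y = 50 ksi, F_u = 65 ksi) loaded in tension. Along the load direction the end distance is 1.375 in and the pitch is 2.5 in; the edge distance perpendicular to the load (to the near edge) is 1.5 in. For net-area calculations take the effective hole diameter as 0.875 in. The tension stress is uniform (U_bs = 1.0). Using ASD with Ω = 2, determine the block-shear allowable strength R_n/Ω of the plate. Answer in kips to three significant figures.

Shear plane L_v = 1.375 + 4·2.5 = 11.38 in; A_gv = 11.38 × 0.25 = 2.844 in².
A_nv = (11.38 − 4.5·0.875) × 0.25 = 1.859 in².
A_nt = (1.5 − 0.5·0.875) × 0.25 = 0.2656 in².
0.6 F_u A_nv = 72.52 kips; 0.6 F_y A_gv = 85.31 kips → shear rupture governs the shear term.
R_n = 72.52 + 1.0 × 65 × 0.2656 = 89.78 kips.
Allowable strength R_n/Ω = 89.78 / 2 = 44.9 kips.

44.9 kips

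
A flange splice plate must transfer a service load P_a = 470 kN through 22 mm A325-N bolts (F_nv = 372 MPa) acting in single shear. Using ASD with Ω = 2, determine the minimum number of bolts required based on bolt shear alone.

7 bolts

A_b = π·22²/4 = 380.1 mm².
Per-bolt allowable strength R_n/Ω = 372 × 380.1 × 1 / 1000 / 2 = 70.7 kN.
n ≥ 470 / 70.7 = 6.647 → use 7 bolts.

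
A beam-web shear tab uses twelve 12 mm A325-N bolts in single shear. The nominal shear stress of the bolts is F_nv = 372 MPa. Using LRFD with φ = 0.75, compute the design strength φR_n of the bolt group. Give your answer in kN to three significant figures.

379 kN

A_b = π × 12² / 4 = 113.1 mm².
R_n = F_nv · A_b · n · n_s = 372 × 113.1 × 12 × 1 / 1000 = 504.9 kN.
Design strength φR_n = 0.75 × 504.9 = 379 kN.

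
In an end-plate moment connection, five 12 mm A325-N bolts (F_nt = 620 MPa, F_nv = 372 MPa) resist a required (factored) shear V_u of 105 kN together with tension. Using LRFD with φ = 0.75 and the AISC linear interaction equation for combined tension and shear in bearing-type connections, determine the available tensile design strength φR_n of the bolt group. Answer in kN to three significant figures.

167 kN

A_b = π·12²/4 = 113.1 mm²; f_rv = 105 × 1000 / (5 × 113.1) = 185.7 MPa.
F'_nt = 1.3 F_nt − (F_nt / φF_nv) f_rv = 1.3·620 − (620/(0.75·372))·185.7 = 393.4 MPa, capped at F_nt → F'_nt = 393.4 MPa.
R_n = F'_nt · A_b · n = 393.4 × 113.1 × 5 / 1000 = 222.4 kN.
Design strength φR_n = 0.75 × 222.4 = 167 kN.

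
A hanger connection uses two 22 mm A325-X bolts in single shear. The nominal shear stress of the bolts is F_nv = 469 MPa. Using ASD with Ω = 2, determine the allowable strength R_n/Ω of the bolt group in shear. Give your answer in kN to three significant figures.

178 kN

A_b = π × 22² / 4 = 380.1 mm².
R_n = F_nv · A_b · n · n_s = 469 × 380.1 × 2 × 1 / 1000 = 356.6 kN.
Allowable strength R_n/Ω = 356.6 / 2 = 178 kN.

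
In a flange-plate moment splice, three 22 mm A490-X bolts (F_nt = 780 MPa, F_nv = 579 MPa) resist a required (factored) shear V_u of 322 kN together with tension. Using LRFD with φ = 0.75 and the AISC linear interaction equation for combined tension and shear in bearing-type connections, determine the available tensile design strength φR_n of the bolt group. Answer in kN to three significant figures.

433 kN

A_b = π·22²/4 = 380.1 mm²; f_rv = 322 × 1000 / (3 × 380.1) = 282.4 MPa.
F'_nt = 1.3 F_nt − (F_nt / φF_nv) f_rv = 1.3·780 − (780/(0.75·579))·282.4 = 506.8 MPa, capped at F_nt → F'_nt = 506.8 MPa.
R_n = F'_nt · A_b · n = 506.8 × 380.1 × 3 / 1000 = 578 kN.
Design strength φR_n = 0.75 × 578 = 433 kN.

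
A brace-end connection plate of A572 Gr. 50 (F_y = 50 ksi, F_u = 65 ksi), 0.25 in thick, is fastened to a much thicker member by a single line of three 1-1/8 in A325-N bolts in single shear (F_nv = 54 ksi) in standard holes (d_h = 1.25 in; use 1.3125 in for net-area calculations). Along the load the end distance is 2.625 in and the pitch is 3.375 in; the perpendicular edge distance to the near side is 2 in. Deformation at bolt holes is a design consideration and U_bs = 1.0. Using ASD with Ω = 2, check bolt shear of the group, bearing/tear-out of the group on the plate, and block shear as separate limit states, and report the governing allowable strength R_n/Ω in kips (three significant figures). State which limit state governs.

Bolt shear: A_b = π·1.125²/4 = 0.994 in²; R_n = 54 × 0.994 × 3 × 1 = 161 kips → 161 / 2 = 80.5 kips.
Bearing: edge l_c = 2, r_n = 39 kips; interior l_c = 2.125, r_n = 41.44 kips; R_n = 39 + 2·41.44 = 121.9 kips → 60.9 kips.
Block shear: A_gv = 2.344, A_nv = 1.523, A_nt = 0.3359 in²; R_n = min(0.6F_uA_nv, 0.6F_yA_gv) + U_bs·F_u·A_nt = 81.25 kips → 40.6 kips.
Block shear governs: 40.6 kips.

40.6 kips (block shear governs)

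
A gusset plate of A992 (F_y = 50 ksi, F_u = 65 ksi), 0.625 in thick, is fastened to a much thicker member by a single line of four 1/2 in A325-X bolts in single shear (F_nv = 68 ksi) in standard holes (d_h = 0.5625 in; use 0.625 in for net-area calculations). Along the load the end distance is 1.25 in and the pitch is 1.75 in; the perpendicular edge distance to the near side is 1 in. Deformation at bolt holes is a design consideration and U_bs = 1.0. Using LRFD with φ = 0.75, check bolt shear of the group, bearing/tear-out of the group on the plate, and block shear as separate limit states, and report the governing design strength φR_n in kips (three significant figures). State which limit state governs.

Bolt shear: A_b = π·0.5²/4 = 0.1963 in²; R_n = 68 × 0.1963 × 4 × 1 = 53.41 kips → 0.75 × 53.41 = 40.1 kips.
Bearing: edge l_c = 0.9688, r_n = 47.23 kips; interior l_c = 1.188, r_n = 48.75 kips; R_n = 47.23 + 3·48.75 = 193.5 kips → 145 kips.
Block shear: A_gv = 4.062, A_nv = 2.695, A_nt = 0.4297 in²; R_n = min(0.6F_uA_nv, 0.6F_yA_gv) + U_bs·F_u·A_nt = 133 kips → 99.8 kips.
Bolt shear governs: 40.1 kips.

40.1 kips (bolt shear governs)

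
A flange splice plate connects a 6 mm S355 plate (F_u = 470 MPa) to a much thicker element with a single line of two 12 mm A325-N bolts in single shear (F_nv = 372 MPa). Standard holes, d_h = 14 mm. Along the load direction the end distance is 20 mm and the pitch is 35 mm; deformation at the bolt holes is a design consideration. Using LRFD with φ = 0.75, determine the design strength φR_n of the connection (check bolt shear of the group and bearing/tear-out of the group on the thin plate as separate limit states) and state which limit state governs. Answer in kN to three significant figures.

Bolt shear: A_b = π·12²/4 = 113.1 mm²; R_n = 372 × 113.1 × 2 × 1 / 1000 = 84.14 kN → 0.75 × 84.14 = 63.1 kN.
Bearing (1.2 l_c t F_u ≤ 2.4 d t F_u): upper limit = 2.4·12·6·470 / 1000 = 81.22 kN.
  Edge l_c = 20 − 14/2 = 13 → r_n = 43.99 kN; interior l_c = 35 − 14 = 21 → r_n = 71.06 kN.
  R_n,bearing = 1·43.99 + 1·71.06 = 115.1 kN → 0.75 × 115.1 = 86.3 kN.
Bolt shear governs: 63.1 kN.

63.1 kN (bolt shear governs)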